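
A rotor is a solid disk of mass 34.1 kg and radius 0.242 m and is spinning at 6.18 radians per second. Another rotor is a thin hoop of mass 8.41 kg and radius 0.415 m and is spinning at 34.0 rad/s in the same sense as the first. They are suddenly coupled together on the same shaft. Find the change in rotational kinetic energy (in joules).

No external torque acts about the common axis, so total angular momentum is conserved.
Moments of inertia: I_A = ½(34.1)(0.242)² = 0.9985 kg·m²; I_B = (8.41)(0.415)² = 1.448 kg·m².
Taking A's sense as positive: L = (0.9985)(6.18) + (1.448)(34.0) = 55.42 kg·m²·rad/s.
Combined I = 0.9985 + 1.448 = 2.447 kg·m².
ω_f = L / I = 55.42 / 2.447 = 22.65 rad/s.
KE_i = ½ΣIω² = 856.3 J; KE_f = ½(2.447)(22.65)² = 627.5 J.

ΔKE ≈ -229 J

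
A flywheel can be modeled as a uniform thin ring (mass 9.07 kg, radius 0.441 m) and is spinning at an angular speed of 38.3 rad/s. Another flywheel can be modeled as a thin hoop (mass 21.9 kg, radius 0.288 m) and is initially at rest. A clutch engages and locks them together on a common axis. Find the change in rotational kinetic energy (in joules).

No external torque acts about the common axis, so total angular momentum is conserved.
Moments of inertia: I_A = (9.07)(0.441)² = 1.764 kg·m²; I_B = (21.9)(0.288)² = 1.816 kg·m².
Taking A's sense as positive: L = (1.764)(38.3) = 67.56 kg·m²·rad/s.
Combined I = 1.764 + 1.816 = 3.580 kg·m².
ω_f = L / I = 67.56 / 3.580 = 18.87 rad/s.
KE_i = ½ΣIω² = 1294 J; KE_f = ½(3.580)(18.87)² = 637.4 J.

ΔKE ≈ -656 J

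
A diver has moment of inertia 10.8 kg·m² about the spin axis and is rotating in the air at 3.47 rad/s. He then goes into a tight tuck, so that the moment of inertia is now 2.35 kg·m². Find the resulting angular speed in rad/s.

Angular momentum about the spin axis is conserved since the torque about it is zero.
ω₂ = I₁ω₁ / I₂ = (10.80)(3.47 rad/s) / (2.350) = 15.95 rad/s.

ω₂ ≈ 15.9 rad/s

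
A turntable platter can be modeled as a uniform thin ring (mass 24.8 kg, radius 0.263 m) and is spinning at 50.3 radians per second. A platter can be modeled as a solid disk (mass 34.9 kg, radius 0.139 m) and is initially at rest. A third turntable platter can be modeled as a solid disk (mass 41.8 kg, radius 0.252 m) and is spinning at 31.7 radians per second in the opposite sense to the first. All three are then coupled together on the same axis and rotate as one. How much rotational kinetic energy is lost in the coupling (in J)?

ΔKE lost ≈ 2550 J

No external torque acts about the common axis, so total angular momentum is conserved.
Moments of inertia: I_A = (24.8)(0.263)² = 1.715 kg·m²; I_B = ½(34.9)(0.139)² = 0.3372 kg·m²; I_C = ½(41.8)(0.252)² = 1.327 kg·m².
Taking A's sense as positive: L = (1.715)(50.3) − (1.327)(31.7) = 44.21 kg·m²·rad/s.
Combined I = 1.715 + 0.3372 + 1.327 = 3.380 kg·m².
ω_f = L / I = 44.21 / 3.380 = 13.08 rad/s.
KE_i = ½ΣIω² = 2837 J; KE_f = ½(3.380)(13.08)² = 289.2 J.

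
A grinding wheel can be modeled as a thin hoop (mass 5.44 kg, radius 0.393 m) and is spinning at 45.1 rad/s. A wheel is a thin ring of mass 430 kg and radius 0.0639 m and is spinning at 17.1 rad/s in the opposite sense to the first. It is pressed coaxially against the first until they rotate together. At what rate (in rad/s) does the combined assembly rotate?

No external torque acts about the common axis, so total angular momentum is conserved.
Moments of inertia: I_A = (5.44)(0.393)² = 0.8402 kg·m²; I_B = (430)(0.0639)² = 1.756 kg·m².
Taking A's sense as positive: L = (0.8402)(45.1) − (1.756)(17.1) = 7.869 kg·m²·rad/s.
Combined I = 0.8402 + 1.756 = 2.596 kg·m².
ω_f = L / I = 7.869 / 2.596 = 3.031 rad/s.

|ω_f| ≈ 3.03 rad/s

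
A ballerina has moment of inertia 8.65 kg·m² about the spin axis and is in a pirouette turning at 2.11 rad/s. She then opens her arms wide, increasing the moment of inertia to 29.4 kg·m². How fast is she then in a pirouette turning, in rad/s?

With no external torque about the axis, L is conserved: I₁ω₁ = I₂ω₂.
ω₂ = I₁ω₁ / I₂ = (8.650)(2.11 rad/s) / (29.40) = 0.6208 rad/s.

ω₂ ≈ 0.621 rad/s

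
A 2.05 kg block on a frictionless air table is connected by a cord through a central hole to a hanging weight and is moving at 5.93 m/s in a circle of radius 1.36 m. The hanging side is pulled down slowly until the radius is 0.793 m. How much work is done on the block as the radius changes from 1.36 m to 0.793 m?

The only horizontal force on the mass is along the cord (radial), so it exerts no torque about the hole and angular momentum m v r is conserved.
v₂ = v₁ r₁ / r₂ = (5.93)(1.36) / (0.793) = 10.17 m/s.
W = ΔKE = ½m(v₂² − v₁²) = 69.97 J.

W ≈ 70.0 J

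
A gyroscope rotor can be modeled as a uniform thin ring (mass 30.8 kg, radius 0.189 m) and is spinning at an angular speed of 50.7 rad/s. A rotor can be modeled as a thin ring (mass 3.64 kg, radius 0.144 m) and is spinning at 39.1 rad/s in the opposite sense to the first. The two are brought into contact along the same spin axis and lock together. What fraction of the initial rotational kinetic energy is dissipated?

fraction ≈ 0.194

No external torque acts about the common axis, so total angular momentum is conserved.
Moments of inertia: I_A = (30.8)(0.189)² = 1.100 kg·m²; I_B = (3.64)(0.144)² = 0.07548 kg·m².
Taking A's sense as positive: L = (1.100)(50.7) − (0.07548)(39.1) = 52.83 kg·m²·rad/s.
Combined I = 1.100 + 0.07548 = 1.176 kg·m².
ω_f = L / I = 52.83 / 1.176 = 44.93 rad/s.
KE_i = ½ΣIω² = 1472 J; KE_f = ½(1.176)(44.93)² = 1187 J.
Fraction dissipated = (KE_i − KE_f)/KE_i = 0.1935.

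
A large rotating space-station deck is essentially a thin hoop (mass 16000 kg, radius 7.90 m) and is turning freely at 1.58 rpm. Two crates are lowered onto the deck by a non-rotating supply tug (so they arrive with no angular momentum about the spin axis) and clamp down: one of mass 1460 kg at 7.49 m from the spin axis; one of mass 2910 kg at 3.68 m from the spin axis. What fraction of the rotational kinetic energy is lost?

fraction ≈ 0.108

The added mass arrives with no angular momentum about the spin axis, and any external torque about the spin axis is negligible, so the system's angular momentum is conserved.
I_p = (16000)(7.90)² = 9.986e+05 kg·m².
Added inertia Σmr² = (1460)(7.49)² + (2910)(3.68)² = 1.213e+05 kg·m²; I_f = 9.986e+05 + 1.213e+05 = 1.120e+06 kg·m².
ω_f = I_p ω_i / I_f = (9.986e+05)(1.58) / 1.120e+06 = 1.409 rpm.
KE_i = ½(9.986e+05)(0.1655 rad/s)² = 13670 J; KE_f = ½(1.120e+06)(0.1475)² = 12190 J.
Fraction lost = 0.1083.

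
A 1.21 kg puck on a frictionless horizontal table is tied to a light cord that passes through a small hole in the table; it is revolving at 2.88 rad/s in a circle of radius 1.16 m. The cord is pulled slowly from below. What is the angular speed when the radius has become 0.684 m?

ω₂ ≈ 8.28 rad/s

The constraining force is radial, so m r² ω about the center is conserved.
ω₂ = ω₁ (r₁/r₂)² = (2.88)(1.16/0.684)² = 8.283 rad/s.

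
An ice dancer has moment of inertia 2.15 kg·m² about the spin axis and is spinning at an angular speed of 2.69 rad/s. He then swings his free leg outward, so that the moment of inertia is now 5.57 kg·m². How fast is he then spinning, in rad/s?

ω₂ ≈ 1.04 rad/s

Angular momentum about the spin axis is conserved since the torque about it is zero.
ω₂ = I₁ω₁ / I₂ = (2.150)(2.69 rad/s) / (5.570) = 1.038 rad/s.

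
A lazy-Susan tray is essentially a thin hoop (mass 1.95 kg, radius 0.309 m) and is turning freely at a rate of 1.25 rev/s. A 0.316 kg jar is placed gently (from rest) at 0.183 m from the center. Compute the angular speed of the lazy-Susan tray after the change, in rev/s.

No external torque acts about the center; L_before = L_after.
I_p = (1.95)(0.309)² = 0.1862 kg·m².
Added inertia Σmr² = (0.316)(0.183)² = 0.01058 kg·m²; I_f = 0.1862 + 0.01058 = 0.1968 kg·m².
ω_f = I_p ω_i / I_f = (0.1862)(1.25) / 0.1968 = 1.183 rev/s.

ω_f ≈ 1.18 rev/s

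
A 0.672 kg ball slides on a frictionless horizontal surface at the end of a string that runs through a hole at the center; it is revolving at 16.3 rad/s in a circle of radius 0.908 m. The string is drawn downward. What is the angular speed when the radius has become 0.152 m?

The constraining force is radial, so m r² ω about the center is conserved.
ω₂ = ω₁ (r₁/r₂)² = (16.3)(0.908/0.152)² = 581.7 rad/s.

ω₂ ≈ 582 rad/s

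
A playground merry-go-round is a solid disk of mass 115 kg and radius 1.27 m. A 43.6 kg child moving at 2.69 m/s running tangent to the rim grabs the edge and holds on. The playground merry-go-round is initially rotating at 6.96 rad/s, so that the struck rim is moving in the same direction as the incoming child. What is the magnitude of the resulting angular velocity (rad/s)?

|ω_f| ≈ 4.87 rad/s

The axle reaction passes through the axle and exerts no torque about it; angular momentum about the axle is conserved through the impact.
I_p = ½(115)(1.27)² = 92.74 kg·m². Taking the sense of the child's angular momentum as positive, L_{child} = m v R = (43.6)(2.69)(1.27) = 149.0 kg·m²/s.
L_i = +I_p ω_p + m v R = +(92.74)(6.96) + 149.0 = 794.4 kg·m²/s.
After sticking, I_f = I_p + m R² = 92.74 + (43.6)(1.27)² = 163.1 kg·m².
ω_f = L_i / I_f = 794.4 / 163.1 = 4.872 rad/s.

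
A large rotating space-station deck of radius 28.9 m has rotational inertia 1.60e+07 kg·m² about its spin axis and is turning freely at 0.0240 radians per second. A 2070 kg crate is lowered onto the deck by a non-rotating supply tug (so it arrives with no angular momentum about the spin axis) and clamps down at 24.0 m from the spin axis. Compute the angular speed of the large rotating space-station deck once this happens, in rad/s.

ω_f ≈ 0.0223 rad/s

The added mass arrives with no angular momentum about the spin axis, and any external torque about the spin axis is negligible, so the system's angular momentum is conserved.
Added inertia Σmr² = (2070)(24.0)² = 1.192e+06 kg·m²; I_f = 1.600e+07 + 1.192e+06 = 1.719e+07 kg·m².
ω_f = I_p ω_i / I_f = (1.600e+07)(0.0240) / 1.719e+07 = 0.02234 rad/s.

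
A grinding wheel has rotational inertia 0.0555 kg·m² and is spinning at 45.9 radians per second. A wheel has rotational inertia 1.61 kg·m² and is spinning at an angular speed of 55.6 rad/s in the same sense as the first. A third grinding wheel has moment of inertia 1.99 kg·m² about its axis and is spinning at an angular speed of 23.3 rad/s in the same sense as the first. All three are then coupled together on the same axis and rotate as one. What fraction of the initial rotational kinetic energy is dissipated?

fraction ≈ 0.151

No external torque acts about the common axis, so total angular momentum is conserved.
Taking A's sense as positive: L = (0.05550)(45.9) + (1.610)(55.6) + (1.990)(23.3) = 138.4 kg·m²·rad/s.
Combined I = 0.05550 + 1.610 + 1.990 = 3.655 kg·m².
ω_f = L / I = 138.4 / 3.655 = 37.87 rad/s.
KE_i = ½ΣIω² = 3087 J; KE_f = ½(3.655)(37.87)² = 2621 J.
Fraction dissipated = (KE_i − KE_f)/KE_i = 0.1510.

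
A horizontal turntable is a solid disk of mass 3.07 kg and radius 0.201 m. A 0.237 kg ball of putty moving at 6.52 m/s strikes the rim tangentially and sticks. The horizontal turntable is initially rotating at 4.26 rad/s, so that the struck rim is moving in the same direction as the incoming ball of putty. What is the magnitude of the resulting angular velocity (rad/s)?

|ω_f| ≈ 8.03 rad/s

About the axle the impulsive forces during the collision are internal, so angular momentum about that axis is conserved.
I_p = ½(3.07)(0.201)² = 0.06202 kg·m². Taking the sense of the ball of putty's angular momentum as positive, L_{ball} = m v R = (0.237)(6.52)(0.201) = 0.3106 kg·m²/s.
L_i = +I_p ω_p + m v R = +(0.06202)(4.26) + 0.3106 = 0.5748 kg·m²/s.
After sticking, I_f = I_p + m R² = 0.06202 + (0.237)(0.201)² = 0.07159 kg·m².
ω_f = L_i / I_f = 0.5748 / 0.07159 = 8.029 rad/s.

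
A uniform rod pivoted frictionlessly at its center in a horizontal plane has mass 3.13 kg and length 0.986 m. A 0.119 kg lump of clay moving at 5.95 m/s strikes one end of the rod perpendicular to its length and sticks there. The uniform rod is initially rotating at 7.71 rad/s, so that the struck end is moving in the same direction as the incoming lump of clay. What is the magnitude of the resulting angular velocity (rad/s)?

About the pivot the impulsive forces during the collision are internal, so angular momentum about that axis is conserved.
I_p = (1/12)(3.13)(0.986)² = 0.2536 kg·m². Taking the sense of the lump of clay's angular momentum as positive, L_{lump} = m v R = (0.119)(5.95)(0.986/2) = 0.3491 kg·m²/s.
L_i = +I_p ω_p + m v R = +(0.2536)(7.71) + 0.3491 = 2.304 kg·m²/s.
After sticking, I_f = I_p + m R² = 0.2536 + (0.119)(0.986/2)² = 0.2825 kg·m².
ω_f = L_i / I_f = 2.304 / 0.2825 = 8.156 rad/s.

|ω_f| ≈ 8.16 rad/s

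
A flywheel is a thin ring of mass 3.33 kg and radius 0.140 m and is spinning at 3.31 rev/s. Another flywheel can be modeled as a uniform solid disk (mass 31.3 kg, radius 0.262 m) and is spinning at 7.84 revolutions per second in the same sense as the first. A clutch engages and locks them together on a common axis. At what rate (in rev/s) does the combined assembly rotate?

|ω_f| ≈ 7.58 rev/s

The coupling torques are internal; angular momentum about the shared axis is conserved.
Moments of inertia: I_A = (3.33)(0.140)² = 0.06527 kg·m²; I_B = ½(31.3)(0.262)² = 1.074 kg·m².
Taking A's sense as positive: L = (0.06527)(3.31) + (1.074)(7.84) = 8.638 kg·m²·rev/s.
Combined I = 0.06527 + 1.074 = 1.140 kg·m².
ω_f = L / I = 8.638 / 1.140 = 7.581 rev/s.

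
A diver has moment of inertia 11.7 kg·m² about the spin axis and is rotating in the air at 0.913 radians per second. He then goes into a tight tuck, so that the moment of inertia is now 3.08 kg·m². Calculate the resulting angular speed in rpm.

No external torque acts about the spin axis, so angular momentum is conserved.
ω₂ = I₁ω₁ / I₂ = (11.70)(0.913 rad/s) / (3.080) = 3.468 rad/s = 33.12 rpm.

ω₂ ≈ 33.1 rpm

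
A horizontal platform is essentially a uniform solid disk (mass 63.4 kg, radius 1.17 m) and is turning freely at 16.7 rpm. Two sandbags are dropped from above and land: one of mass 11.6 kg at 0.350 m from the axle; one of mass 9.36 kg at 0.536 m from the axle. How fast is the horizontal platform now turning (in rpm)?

ω_f ≈ 15.3 rpm

No external torque acts about the axle; L_before = L_after.
I_p = ½(63.4)(1.17)² = 43.39 kg·m².
Added inertia Σmr² = (11.6)(0.350)² + (9.36)(0.536)² = 4.110 kg·m²; I_f = 43.39 + 4.110 = 47.50 kg·m².
ω_f = I_p ω_i / I_f = (43.39)(16.7) / 47.50 = 15.26 rpm.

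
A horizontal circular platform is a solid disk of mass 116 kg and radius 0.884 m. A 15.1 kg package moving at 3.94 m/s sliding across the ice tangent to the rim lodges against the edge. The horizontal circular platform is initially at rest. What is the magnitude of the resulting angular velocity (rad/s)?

About the central axle the impulsive forces during the collision are internal, so angular momentum about that axis is conserved.
I_p = ½(116)(0.884)² = 45.32 kg·m². Taking the sense of the package's angular momentum as positive, L_{package} = m v R = (15.1)(3.94)(0.884) = 52.59 kg·m²/s.
L_i = 0 + 52.59 = 52.59 kg·m²/s.
After sticking, I_f = I_p + m R² = 45.32 + (15.1)(0.884)² = 57.12 kg·m².
ω_f = L_i / I_f = 52.59 / 57.12 = 0.9207 rad/s.

|ω_f| ≈ 0.921 rad/s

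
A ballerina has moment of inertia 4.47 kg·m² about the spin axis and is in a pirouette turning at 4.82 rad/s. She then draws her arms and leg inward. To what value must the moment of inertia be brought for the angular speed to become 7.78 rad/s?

I₂ ≈ 2.77 kg·m²

With no external torque about the axis, L is conserved: I₁ω₁ = I₂ω₂.
I₂ = I₁ω₁ / ω₂ = (4.47)(4.82) / (7.78) = 2.769 kg·m².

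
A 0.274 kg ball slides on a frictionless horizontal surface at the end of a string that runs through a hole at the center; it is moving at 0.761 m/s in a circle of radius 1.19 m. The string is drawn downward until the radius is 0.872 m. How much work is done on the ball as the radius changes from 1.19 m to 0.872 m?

Central (radial) force ⇒ zero torque about the center ⇒ m v r is constant.
v₂ = v₁ r₁ / r₂ = (0.761)(1.19) / (0.872) = 1.039 m/s.
W = ΔKE = ½m(v₂² − v₁²) = 0.06842 J.

W ≈ 0.0684 J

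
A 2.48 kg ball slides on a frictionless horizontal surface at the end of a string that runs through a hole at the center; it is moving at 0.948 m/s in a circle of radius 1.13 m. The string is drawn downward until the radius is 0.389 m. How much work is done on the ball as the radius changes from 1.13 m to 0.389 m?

Central (radial) force ⇒ zero torque about the center ⇒ m v r is constant.
v₂ = v₁ r₁ / r₂ = (0.948)(1.13) / (0.389) = 2.754 m/s.
W = ΔKE = ½m(v₂² − v₁²) = 8.289 J.

W ≈ 8.29 J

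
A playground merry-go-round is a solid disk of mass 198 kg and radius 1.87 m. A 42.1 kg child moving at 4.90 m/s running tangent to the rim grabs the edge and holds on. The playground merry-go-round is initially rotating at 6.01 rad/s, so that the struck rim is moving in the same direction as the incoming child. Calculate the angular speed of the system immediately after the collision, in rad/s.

About the axle the impulsive forces during the collision are internal, so angular momentum about that axis is conserved.
I_p = ½(198)(1.87)² = 346.2 kg·m². Taking the sense of the child's angular momentum as positive, L_{child} = m v R = (42.1)(4.90)(1.87) = 385.8 kg·m²/s.
L_i = +I_p ω_p + m v R = +(346.2)(6.01) + 385.8 = 2466 kg·m²/s.
After sticking, I_f = I_p + m R² = 346.2 + (42.1)(1.87)² = 493.4 kg·m².
ω_f = L_i / I_f = 2466 / 493.4 = 4.999 rad/s.

|ω_f| ≈ 5.00 rad/s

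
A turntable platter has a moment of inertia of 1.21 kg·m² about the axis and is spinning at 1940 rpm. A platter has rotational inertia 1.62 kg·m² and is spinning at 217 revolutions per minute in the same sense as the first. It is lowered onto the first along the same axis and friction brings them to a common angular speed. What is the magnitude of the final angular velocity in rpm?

No external torque acts about the common axis, so total angular momentum is conserved.
Taking A's sense as positive: L = (1.210)(1940) + (1.620)(217) = 2699 kg·m²·rpm.
Combined I = 1.210 + 1.620 = 2.830 kg·m².
ω_f = L / I = 2699 / 2.830 = 953.7 rpm.

|ω_f| ≈ 954 rpm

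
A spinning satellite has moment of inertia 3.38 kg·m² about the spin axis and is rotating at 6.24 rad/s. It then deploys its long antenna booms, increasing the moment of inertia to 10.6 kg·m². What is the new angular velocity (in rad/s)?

ω₂ ≈ 1.99 rad/s

Angular momentum about the spin axis is conserved since the torque about it is zero.
ω₂ = I₁ω₁ / I₂ = (3.380)(6.24 rad/s) / (10.60) = 1.990 rad/s.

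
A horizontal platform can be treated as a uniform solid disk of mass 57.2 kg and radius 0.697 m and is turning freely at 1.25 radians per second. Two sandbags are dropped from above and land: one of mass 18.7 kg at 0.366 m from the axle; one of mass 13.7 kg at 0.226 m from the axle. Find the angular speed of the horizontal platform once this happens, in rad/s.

No external torque acts about the axle; L_before = L_after.
I_p = ½(57.2)(0.697)² = 13.89 kg·m².
Added inertia Σmr² = (18.7)(0.366)² + (13.7)(0.226)² = 3.205 kg·m²; I_f = 13.89 + 3.205 = 17.10 kg·m².
ω_f = I_p ω_i / I_f = (13.89)(1.25) / 17.10 = 1.016 rad/s.

ω_f ≈ 1.02 rad/s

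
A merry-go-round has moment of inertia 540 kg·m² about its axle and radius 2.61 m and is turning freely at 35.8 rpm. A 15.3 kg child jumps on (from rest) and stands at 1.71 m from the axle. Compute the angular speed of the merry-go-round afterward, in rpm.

No external torque acts about the axle; L_before = L_after.
Added inertia Σmr² = (15.3)(1.71)² = 44.74 kg·m²; I_f = 540.0 + 44.74 = 584.7 kg·m².
ω_f = I_p ω_i / I_f = (540.0)(35.8) / 584.7 = 33.06 rpm.

ω_f ≈ 33.1 rpm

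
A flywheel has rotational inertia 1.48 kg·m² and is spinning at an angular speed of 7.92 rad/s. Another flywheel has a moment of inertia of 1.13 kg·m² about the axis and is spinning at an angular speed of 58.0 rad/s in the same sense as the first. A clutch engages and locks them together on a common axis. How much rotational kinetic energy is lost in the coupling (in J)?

No external torque acts about the common axis, so total angular momentum is conserved.
Taking A's sense as positive: L = (1.480)(7.92) + (1.130)(58.0) = 77.26 kg·m²·rad/s.
Combined I = 1.480 + 1.130 = 2.610 kg·m².
ω_f = L / I = 77.26 / 2.610 = 29.60 rad/s.
KE_i = ½ΣIω² = 1947 J; KE_f = ½(2.610)(29.60)² = 1144 J.

ΔKE lost ≈ 804 J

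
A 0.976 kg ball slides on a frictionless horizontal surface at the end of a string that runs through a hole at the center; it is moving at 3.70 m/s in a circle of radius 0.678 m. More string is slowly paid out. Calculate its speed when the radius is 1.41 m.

v₂ ≈ 1.78 m/s

Central (radial) force ⇒ zero torque about the center ⇒ m v r is constant.
v₂ = v₁ r₁ / r₂ = (3.70)(0.678) / (1.41) = 1.779 m/s.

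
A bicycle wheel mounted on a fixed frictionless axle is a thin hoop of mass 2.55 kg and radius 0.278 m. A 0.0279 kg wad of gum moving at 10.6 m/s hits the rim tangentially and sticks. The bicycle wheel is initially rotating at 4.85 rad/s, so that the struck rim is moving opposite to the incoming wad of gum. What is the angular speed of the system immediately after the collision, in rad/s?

The axle reaction passes through the axle and exerts no torque about it; angular momentum about the axle is conserved through the impact.
I_p = (2.55)(0.278)² = 0.1971 kg·m². Taking the sense of the wad of gum's angular momentum as positive, L_{wad} = m v R = (0.0279)(10.6)(0.278) = 0.08222 kg·m²/s.
L_i = −I_p ω_p + m v R = −(0.1971)(4.85) + 0.08222 = -0.8736 kg·m²/s.
After sticking, I_f = I_p + m R² = 0.1971 + (0.0279)(0.278)² = 0.1992 kg·m².
ω_f = L_i / I_f = -0.8736 / 0.1992 = -4.385 rad/s.

|ω_f| ≈ 4.38 rad/s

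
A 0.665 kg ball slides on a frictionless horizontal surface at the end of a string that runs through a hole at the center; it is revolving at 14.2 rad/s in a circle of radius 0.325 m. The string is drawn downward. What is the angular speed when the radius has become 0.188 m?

ω₂ ≈ 42.4 rad/s

The constraining force is radial, so m r² ω about the center is conserved.
ω₂ = ω₁ (r₁/r₂)² = (14.2)(0.325/0.188)² = 42.44 rad/s.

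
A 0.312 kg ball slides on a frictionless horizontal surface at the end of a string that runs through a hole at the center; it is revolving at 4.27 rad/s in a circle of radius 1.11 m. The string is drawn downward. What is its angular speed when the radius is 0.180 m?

No torque about the axis ⇒ m r₁² ω₁ = m r₂² ω₂.
ω₂ = ω₁ (r₁/r₂)² = (4.27)(1.11/0.180)² = 162.4 rad/s.

ω₂ ≈ 162 rad/s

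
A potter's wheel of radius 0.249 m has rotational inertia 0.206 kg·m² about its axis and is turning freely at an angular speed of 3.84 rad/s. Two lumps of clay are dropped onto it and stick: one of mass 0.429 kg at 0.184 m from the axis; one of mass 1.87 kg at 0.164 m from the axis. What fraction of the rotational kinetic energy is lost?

No external torque acts about the axis; L_before = L_after.
Added inertia Σmr² = (0.429)(0.184)² + (1.87)(0.164)² = 0.06482 kg·m²; I_f = 0.2060 + 0.06482 = 0.2708 kg·m².
ω_f = I_p ω_i / I_f = (0.2060)(3.84) / 0.2708 = 2.921 rad/s.
KE_i = ½(0.2060)(3.840 rad/s)² = 1.519 J; KE_f = ½(0.2708)(2.921)² = 1.155 J.
Fraction lost = 0.2393.

fraction ≈ 0.239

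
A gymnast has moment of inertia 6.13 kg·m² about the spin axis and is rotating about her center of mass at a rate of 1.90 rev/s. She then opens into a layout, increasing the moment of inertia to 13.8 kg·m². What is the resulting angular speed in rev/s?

ω₂ ≈ 0.844 rev/s

With no external torque about the axis, L is conserved: I₁ω₁ = I₂ω₂.
ω₂ = I₁ω₁ / I₂ = (6.130)(1.90 rev/s) / (13.80) = 0.8440 rev/s.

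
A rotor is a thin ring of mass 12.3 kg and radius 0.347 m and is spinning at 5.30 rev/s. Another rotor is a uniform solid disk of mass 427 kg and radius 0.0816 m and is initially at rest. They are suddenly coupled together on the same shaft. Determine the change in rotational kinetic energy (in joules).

ΔKE ≈ -402 J

No external torque acts about the common axis, so total angular momentum is conserved.
Moments of inertia: I_A = (12.3)(0.347)² = 1.481 kg·m²; I_B = ½(427)(0.0816)² = 1.422 kg·m².
Taking A's sense as positive: L = (1.481)(5.30) = 7.849 kg·m²·rev/s.
Combined I = 1.481 + 1.422 = 2.903 kg·m².
ω_f = L / I = 7.849 / 2.903 = 2.704 rev/s.
KE_i = ½ΣIω² = 821.2 J; KE_f = ½(2.903)(16.99)² = 419.0 J.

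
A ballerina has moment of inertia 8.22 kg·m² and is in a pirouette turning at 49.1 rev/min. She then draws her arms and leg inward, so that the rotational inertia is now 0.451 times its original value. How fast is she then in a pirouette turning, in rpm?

ω₂ ≈ 109 rpm

With no external torque about the axis, L is conserved: I₁ω₁ = I₂ω₂.
I₂ = 0.451 × 8.22 = 3.707 kg·m².
ω₂ = I₁ω₁ / I₂ = (8.220)(49.1 rpm) / (3.707) = 108.9 rpm.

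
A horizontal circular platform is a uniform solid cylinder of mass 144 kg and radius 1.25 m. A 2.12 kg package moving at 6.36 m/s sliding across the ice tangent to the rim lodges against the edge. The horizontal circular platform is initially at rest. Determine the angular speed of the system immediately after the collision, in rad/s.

|ω_f| ≈ 0.146 rad/s

About the central axle the impulsive forces during the collision are internal, so angular momentum about that axis is conserved.
I_p = ½(144)(1.25)² = 112.5 kg·m². Taking the sense of the package's angular momentum as positive, L_{package} = m v R = (2.12)(6.36)(1.25) = 16.85 kg·m²/s.
L_i = 0 + 16.85 = 16.85 kg·m²/s.
After sticking, I_f = I_p + m R² = 112.5 + (2.12)(1.25)² = 115.8 kg·m².
ω_f = L_i / I_f = 16.85 / 115.8 = 0.1455 rad/s.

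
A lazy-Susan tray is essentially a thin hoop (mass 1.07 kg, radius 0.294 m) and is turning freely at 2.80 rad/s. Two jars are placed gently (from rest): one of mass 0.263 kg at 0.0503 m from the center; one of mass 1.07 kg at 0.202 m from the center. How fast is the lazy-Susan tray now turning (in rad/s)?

ω_f ≈ 1.89 rad/s

The added mass arrives with no angular momentum about the center, and any external torque about the center is negligible, so the system's angular momentum is conserved.
I_p = (1.07)(0.294)² = 0.09249 kg·m².
Added inertia Σmr² = (0.263)(0.0503)² + (1.07)(0.202)² = 0.04433 kg·m²; I_f = 0.09249 + 0.04433 = 0.1368 kg·m².
ω_f = I_p ω_i / I_f = (0.09249)(2.80) / 0.1368 = 1.893 rad/s.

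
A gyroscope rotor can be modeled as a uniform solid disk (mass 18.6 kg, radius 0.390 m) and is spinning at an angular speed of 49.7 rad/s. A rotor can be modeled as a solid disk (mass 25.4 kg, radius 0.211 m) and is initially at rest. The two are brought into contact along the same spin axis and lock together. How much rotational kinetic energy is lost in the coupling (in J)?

No external torque acts about the common axis, so total angular momentum is conserved.
Moments of inertia: I_A = ½(18.6)(0.390)² = 1.415 kg·m²; I_B = ½(25.4)(0.211)² = 0.5654 kg·m².
Taking A's sense as positive: L = (1.415)(49.7) = 70.30 kg·m²·rad/s.
Combined I = 1.415 + 0.5654 = 1.980 kg·m².
ω_f = L / I = 70.30 / 1.980 = 35.51 rad/s.
KE_i = ½ΣIω² = 1747 J; KE_f = ½(1.980)(35.51)² = 1248 J.

ΔKE lost ≈ 499 J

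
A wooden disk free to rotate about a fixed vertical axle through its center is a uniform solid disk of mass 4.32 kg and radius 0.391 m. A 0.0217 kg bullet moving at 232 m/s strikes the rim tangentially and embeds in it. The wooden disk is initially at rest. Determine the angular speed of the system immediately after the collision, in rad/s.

About the axle the impulsive forces during the collision are internal, so angular momentum about that axis is conserved.
I_p = ½(4.32)(0.391)² = 0.3302 kg·m². Taking the sense of the bullet's angular momentum as positive, L_{bullet} = m v R = (0.0217)(232)(0.391) = 1.968 kg·m²/s.
L_i = 0 + 1.968 = 1.968 kg·m²/s.
After sticking, I_f = I_p + m R² = 0.3302 + (0.0217)(0.391)² = 0.3335 kg·m².
ω_f = L_i / I_f = 1.968 / 0.3335 = 5.902 rad/s.

|ω_f| ≈ 5.90 rad/s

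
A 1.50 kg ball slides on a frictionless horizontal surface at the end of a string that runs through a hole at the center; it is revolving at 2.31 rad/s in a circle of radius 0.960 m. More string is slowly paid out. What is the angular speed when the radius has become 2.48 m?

No torque about the axis ⇒ m r₁² ω₁ = m r₂² ω₂.
ω₂ = ω₁ (r₁/r₂)² = (2.31)(0.960/2.48)² = 0.3461 rad/s.

ω₂ ≈ 0.346 rad/s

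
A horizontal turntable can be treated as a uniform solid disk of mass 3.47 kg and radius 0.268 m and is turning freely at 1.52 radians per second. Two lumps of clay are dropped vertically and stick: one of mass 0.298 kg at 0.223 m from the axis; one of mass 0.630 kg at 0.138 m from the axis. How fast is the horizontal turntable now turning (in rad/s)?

The added mass arrives with no angular momentum about the axis, and any external torque about the axis is negligible, so the system's angular momentum is conserved.
I_p = ½(3.47)(0.268)² = 0.1246 kg·m².
Added inertia Σmr² = (0.298)(0.223)² + (0.630)(0.138)² = 0.02682 kg·m²; I_f = 0.1246 + 0.02682 = 0.1514 kg·m².
ω_f = I_p ω_i / I_f = (0.1246)(1.52) / 0.1514 = 1.251 rad/s.

ω_f ≈ 1.25 rad/s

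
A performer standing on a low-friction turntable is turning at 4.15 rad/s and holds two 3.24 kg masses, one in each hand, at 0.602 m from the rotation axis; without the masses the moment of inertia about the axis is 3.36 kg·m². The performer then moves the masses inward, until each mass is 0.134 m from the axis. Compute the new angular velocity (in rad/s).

With no external torque about the axis, L is conserved: I₁ω₁ = I₂ω₂.
I₁ = 3.36 + 2(3.24)(0.602)² = 5.708 kg·m²; I₂ = 3.36 + 2(3.24)(0.134)² = 3.476 kg·m².
ω₂ = I₁ω₁ / I₂ = (5.708)(4.15 rad/s) / (3.476) = 6.815 rad/s.

ω₂ ≈ 6.81 rad/s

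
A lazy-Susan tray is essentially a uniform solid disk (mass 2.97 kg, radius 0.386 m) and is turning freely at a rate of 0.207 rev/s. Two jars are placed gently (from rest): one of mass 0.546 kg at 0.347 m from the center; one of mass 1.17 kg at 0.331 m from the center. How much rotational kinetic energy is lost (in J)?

The added mass arrives with no angular momentum about the center, and any external torque about the center is negligible, so the system's angular momentum is conserved.
I_p = ½(2.97)(0.386)² = 0.2213 kg·m².
Added inertia Σmr² = (0.546)(0.347)² + (1.17)(0.331)² = 0.1939 kg·m²; I_f = 0.2213 + 0.1939 = 0.4152 kg·m².
ω_f = I_p ω_i / I_f = (0.2213)(0.207) / 0.4152 = 0.1103 rev/s.
KE_i = ½(0.2213)(1.301 rad/s)² = 0.1871 J; KE_f = ½(0.4152)(0.6931)² = 0.09973 J.

energy lost ≈ 0.0874 J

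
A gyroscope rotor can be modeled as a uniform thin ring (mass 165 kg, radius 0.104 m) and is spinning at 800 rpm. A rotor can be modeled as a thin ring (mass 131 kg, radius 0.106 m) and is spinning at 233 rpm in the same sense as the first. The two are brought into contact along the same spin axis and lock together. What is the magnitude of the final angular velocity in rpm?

|ω_f| ≈ 544 rpm

No external torque acts about the common axis, so total angular momentum is conserved.
Moments of inertia: I_A = (165)(0.104)² = 1.785 kg·m²; I_B = (131)(0.106)² = 1.472 kg·m².
Taking A's sense as positive: L = (1.785)(800) + (1.472)(233) = 1771 kg·m²·rpm.
Combined I = 1.785 + 1.472 = 3.257 kg·m².
ω_f = L / I = 1771 / 3.257 = 543.7 rpm.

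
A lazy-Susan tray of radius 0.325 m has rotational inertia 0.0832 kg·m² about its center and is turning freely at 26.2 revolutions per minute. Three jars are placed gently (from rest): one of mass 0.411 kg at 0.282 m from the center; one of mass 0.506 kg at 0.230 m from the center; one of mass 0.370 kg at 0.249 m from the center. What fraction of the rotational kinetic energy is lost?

fraction ≈ 0.498

The added mass arrives with no angular momentum about the center, and any external torque about the center is negligible, so the system's angular momentum is conserved.
Added inertia Σmr² = (0.411)(0.282)² + (0.506)(0.230)² + (0.370)(0.249)² = 0.08239 kg·m²; I_f = 0.08320 + 0.08239 = 0.1656 kg·m².
ω_f = I_p ω_i / I_f = (0.08320)(26.2) / 0.1656 = 13.16 rpm.
KE_i = ½(0.08320)(2.744 rad/s)² = 0.3132 J; KE_f = ½(0.1656)(1.379)² = 0.1573 J.
Fraction lost = 0.4976.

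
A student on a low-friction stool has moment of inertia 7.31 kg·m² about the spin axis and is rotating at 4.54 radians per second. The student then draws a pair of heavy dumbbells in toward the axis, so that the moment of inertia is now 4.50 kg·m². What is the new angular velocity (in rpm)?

No external torque acts about the spin axis, so angular momentum is conserved.
ω₂ = I₁ω₁ / I₂ = (7.310)(4.54 rad/s) / (4.500) = 7.375 rad/s = 70.43 rpm.

ω₂ ≈ 70.4 rpm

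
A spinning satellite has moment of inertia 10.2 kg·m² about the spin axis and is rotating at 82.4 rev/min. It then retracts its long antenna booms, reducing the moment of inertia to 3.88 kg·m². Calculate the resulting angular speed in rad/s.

With no external torque about the axis, L is conserved: I₁ω₁ = I₂ω₂.
ω₂ = I₁ω₁ / I₂ = (10.20)(82.4 rpm) / (3.880) = 216.6 rpm = 22.68 rad/s.

ω₂ ≈ 22.7 rad/s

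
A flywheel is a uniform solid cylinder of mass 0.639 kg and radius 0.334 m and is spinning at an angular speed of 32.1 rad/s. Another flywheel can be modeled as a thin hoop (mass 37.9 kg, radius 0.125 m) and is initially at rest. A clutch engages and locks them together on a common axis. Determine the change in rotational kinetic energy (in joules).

ΔKE ≈ -17.3 J

The coupling torques are internal; angular momentum about the shared axis is conserved.
Moments of inertia: I_A = ½(0.639)(0.334)² = 0.03564 kg·m²; I_B = (37.9)(0.125)² = 0.5922 kg·m².
Taking A's sense as positive: L = (0.03564)(32.1) = 1.144 kg·m²·rad/s.
Combined I = 0.03564 + 0.5922 = 0.6278 kg·m².
ω_f = L / I = 1.144 / 0.6278 = 1.822 rad/s.
KE_i = ½ΣIω² = 18.36 J; KE_f = ½(0.6278)(1.822)² = 1.042 J.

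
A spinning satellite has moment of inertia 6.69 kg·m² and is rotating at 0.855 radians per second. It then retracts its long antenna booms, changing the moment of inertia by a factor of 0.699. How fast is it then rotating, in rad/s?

Angular momentum about the spin axis is conserved since the torque about it is zero.
I₂ = 0.699 × 6.69 = 4.676 kg·m².
ω₂ = I₁ω₁ / I₂ = (6.690)(0.855 rad/s) / (4.676) = 1.223 rad/s.

ω₂ ≈ 1.22 rad/s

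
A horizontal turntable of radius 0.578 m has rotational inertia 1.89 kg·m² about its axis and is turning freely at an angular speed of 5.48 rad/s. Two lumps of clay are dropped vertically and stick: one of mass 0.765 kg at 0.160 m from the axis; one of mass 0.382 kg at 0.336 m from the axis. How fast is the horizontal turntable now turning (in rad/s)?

No external torque acts about the axis; L_before = L_after.
Added inertia Σmr² = (0.765)(0.160)² + (0.382)(0.336)² = 0.06271 kg·m²; I_f = 1.890 + 0.06271 = 1.953 kg·m².
ω_f = I_p ω_i / I_f = (1.890)(5.48) / 1.953 = 5.304 rad/s.

ω_f ≈ 5.30 rad/s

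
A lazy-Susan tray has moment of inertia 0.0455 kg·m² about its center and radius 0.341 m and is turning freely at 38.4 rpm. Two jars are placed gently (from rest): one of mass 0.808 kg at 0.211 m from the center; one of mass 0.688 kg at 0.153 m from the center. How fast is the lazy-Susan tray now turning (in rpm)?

The added mass arrives with no angular momentum about the center, and any external torque about the center is negligible, so the system's angular momentum is conserved.
Added inertia Σmr² = (0.808)(0.211)² + (0.688)(0.153)² = 0.05208 kg·m²; I_f = 0.04550 + 0.05208 = 0.09758 kg·m².
ω_f = I_p ω_i / I_f = (0.04550)(38.4) / 0.09758 = 17.91 rpm.

ω_f ≈ 17.9 rpm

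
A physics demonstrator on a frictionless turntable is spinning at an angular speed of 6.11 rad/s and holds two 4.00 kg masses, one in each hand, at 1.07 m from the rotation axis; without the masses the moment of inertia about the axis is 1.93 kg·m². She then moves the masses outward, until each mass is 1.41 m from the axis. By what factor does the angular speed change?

ω₂/ω₁ ≈ 0.622

Angular momentum about the spin axis is conserved since the torque about it is zero.
I₁ = 1.93 + 2(4.00)(1.07)² = 11.09 kg·m²; I₂ = 1.93 + 2(4.00)(1.41)² = 17.83 kg·m².
ω₂/ω₁ = I₁/I₂ = 11.09 / 17.83 = 0.6218.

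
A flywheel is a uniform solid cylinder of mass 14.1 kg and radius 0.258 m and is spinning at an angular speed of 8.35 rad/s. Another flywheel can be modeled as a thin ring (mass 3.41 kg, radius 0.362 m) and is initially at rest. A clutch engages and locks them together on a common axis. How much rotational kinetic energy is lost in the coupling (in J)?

ΔKE lost ≈ 7.98 J

The coupling torques are internal; angular momentum about the shared axis is conserved.
Moments of inertia: I_A = ½(14.1)(0.258)² = 0.4693 kg·m²; I_B = (3.41)(0.362)² = 0.4469 kg·m².
Taking A's sense as positive: L = (0.4693)(8.35) = 3.918 kg·m²·rad/s.
Combined I = 0.4693 + 0.4469 = 0.9161 kg·m².
ω_f = L / I = 3.918 / 0.9161 = 4.277 rad/s.
KE_i = ½ΣIω² = 16.36 J; KE_f = ½(0.9161)(4.277)² = 8.380 J.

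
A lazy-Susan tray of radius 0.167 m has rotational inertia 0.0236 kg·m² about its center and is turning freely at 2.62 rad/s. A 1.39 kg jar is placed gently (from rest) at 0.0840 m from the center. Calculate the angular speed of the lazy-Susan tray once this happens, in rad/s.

The added mass arrives with no angular momentum about the center, and any external torque about the center is negligible, so the system's angular momentum is conserved.
Added inertia Σmr² = (1.39)(0.0840)² = 0.009808 kg·m²; I_f = 0.02360 + 0.009808 = 0.03341 kg·m².
ω_f = I_p ω_i / I_f = (0.02360)(2.62) / 0.03341 = 1.851 rad/s.

ω_f ≈ 1.85 rad/s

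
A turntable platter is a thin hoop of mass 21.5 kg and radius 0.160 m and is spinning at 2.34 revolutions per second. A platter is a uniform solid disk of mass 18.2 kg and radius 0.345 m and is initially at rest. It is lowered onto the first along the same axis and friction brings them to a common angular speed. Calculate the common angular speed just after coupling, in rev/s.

|ω_f| ≈ 0.788 rev/s

No external torque acts about the common axis, so total angular momentum is conserved.
Moments of inertia: I_A = (21.5)(0.160)² = 0.5504 kg·m²; I_B = ½(18.2)(0.345)² = 1.083 kg·m².
Taking A's sense as positive: L = (0.5504)(2.34) = 1.288 kg·m²·rev/s.
Combined I = 0.5504 + 1.083 = 1.634 kg·m².
ω_f = L / I = 1.288 / 1.634 = 0.7884 rev/s.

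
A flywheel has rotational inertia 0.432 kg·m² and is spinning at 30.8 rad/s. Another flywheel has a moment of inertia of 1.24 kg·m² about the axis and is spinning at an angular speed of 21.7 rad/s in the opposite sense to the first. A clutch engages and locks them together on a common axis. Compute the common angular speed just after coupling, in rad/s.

|ω_f| ≈ 8.14 rad/s

No external torque acts about the common axis, so total angular momentum is conserved.
Taking A's sense as positive: L = (0.4320)(30.8) − (1.240)(21.7) = -13.60 kg·m²·rad/s.
Combined I = 0.4320 + 1.240 = 1.672 kg·m².
ω_f = L / I = -13.60 / 1.672 = -8.135 rad/s.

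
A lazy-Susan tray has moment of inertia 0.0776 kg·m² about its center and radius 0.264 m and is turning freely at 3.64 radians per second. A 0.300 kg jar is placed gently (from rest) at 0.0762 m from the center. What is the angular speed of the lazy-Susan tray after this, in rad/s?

ω_f ≈ 3.56 rad/s

No external torque acts about the center; L_before = L_after.
Added inertia Σmr² = (0.300)(0.0762)² = 0.001742 kg·m²; I_f = 0.07760 + 0.001742 = 0.07934 kg·m².
ω_f = I_p ω_i / I_f = (0.07760)(3.64) / 0.07934 = 3.560 rad/s.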